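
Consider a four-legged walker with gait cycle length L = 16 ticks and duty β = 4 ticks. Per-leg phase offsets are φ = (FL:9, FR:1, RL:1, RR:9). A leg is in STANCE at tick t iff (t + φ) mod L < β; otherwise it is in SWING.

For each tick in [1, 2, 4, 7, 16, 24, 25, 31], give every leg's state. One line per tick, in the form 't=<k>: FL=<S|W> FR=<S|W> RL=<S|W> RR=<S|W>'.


t=1: FL=W FR=S RL=S RR=W
t=2: FL=W FR=S RL=S RR=W
t=4: FL=W FR=W RL=W RR=W
t=7: FL=S FR=W RL=W RR=S
t=16: FL=W FR=S RL=S RR=W
t=24: FL=S FR=W RL=W RR=S
t=25: FL=S FR=W RL=W RR=S
t=31: FL=W FR=S RL=S RR=W

t=1: phase=(10,2,2,10) vs β=4 → FL=W FR=S RL=S RR=W
t=2: phase=(11,3,3,11) vs β=4 → FL=W FR=S RL=S RR=W
t=4: phase=(13,5,5,13) vs β=4 → FL=W FR=W RL=W RR=W
t=7: phase=(0,8,8,0) vs β=4 → FL=S FR=W RL=W RR=S
t=16: phase=(9,1,1,9) vs β=4 → FL=W FR=S RL=S RR=W
t=24: phase=(1,9,9,1) vs β=4 → FL=S FR=W RL=W RR=S
t=25: phase=(2,10,10,2) vs β=4 → FL=S FR=W RL=W RR=S
t=31: phase=(8,0,0,8) vs β=4 → FL=W FR=S RL=S RR=W


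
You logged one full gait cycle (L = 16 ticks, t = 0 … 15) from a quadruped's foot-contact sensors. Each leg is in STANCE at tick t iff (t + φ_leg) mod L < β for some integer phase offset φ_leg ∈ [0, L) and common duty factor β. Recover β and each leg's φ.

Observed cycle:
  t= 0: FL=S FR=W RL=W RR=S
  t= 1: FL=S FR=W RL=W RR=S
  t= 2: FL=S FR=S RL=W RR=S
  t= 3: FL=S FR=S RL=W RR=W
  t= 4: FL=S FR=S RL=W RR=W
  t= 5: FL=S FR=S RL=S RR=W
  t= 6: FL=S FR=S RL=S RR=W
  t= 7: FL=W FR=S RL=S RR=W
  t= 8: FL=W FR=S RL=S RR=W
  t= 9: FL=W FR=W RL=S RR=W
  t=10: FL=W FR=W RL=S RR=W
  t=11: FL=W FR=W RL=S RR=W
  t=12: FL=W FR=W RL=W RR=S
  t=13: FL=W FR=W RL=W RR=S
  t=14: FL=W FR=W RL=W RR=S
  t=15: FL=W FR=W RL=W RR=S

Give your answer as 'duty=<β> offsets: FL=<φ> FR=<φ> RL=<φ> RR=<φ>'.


duty β = stance ticks per leg = 7
FL: stance ticks = 7; W→S at t=0 → φ=0
FR: stance ticks = 7; W→S at t=2 → φ=14
RL: stance ticks = 7; W→S at t=5 → φ=11
RR: stance ticks = 7; W→S at t=12 → φ=4

duty=7 offsets: FL=0 FR=14 RL=11 RR=4


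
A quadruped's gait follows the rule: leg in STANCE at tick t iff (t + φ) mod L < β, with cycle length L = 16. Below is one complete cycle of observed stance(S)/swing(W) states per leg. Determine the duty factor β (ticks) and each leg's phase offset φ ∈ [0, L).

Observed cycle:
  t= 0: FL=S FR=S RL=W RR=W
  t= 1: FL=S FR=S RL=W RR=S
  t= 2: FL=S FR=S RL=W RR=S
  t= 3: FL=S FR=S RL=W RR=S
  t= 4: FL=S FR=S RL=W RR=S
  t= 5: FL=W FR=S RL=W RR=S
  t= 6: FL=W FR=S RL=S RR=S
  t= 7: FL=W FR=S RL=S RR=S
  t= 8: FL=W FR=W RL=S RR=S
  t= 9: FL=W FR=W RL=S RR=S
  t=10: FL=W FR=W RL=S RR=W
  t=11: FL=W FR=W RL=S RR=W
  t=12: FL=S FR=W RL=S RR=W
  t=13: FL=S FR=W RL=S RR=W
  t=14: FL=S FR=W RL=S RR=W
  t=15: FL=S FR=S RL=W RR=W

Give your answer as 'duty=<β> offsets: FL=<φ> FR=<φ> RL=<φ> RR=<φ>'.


duty=9 offsets: FL=4 FR=1 RL=10 RR=15

duty β = stance ticks per leg = 9
FL: stance ticks = 9; W→S at t=12 → φ=4
FR: stance ticks = 9; W→S at t=15 → φ=1
RL: stance ticks = 9; W→S at t=6 → φ=10
RR: stance ticks = 9; W→S at t=1 → φ=15


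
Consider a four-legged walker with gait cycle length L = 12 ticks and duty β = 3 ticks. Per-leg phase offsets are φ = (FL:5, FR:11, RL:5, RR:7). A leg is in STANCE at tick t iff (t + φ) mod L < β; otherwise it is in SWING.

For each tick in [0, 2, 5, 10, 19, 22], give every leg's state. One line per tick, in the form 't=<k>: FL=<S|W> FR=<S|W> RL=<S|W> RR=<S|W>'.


t=0: phase=(5,11,5,7) vs β=3 → FL=W FR=W RL=W RR=W
t=2: phase=(7,1,7,9) vs β=3 → FL=W FR=S RL=W RR=W
t=5: phase=(10,4,10,0) vs β=3 → FL=W FR=W RL=W RR=S
t=10: phase=(3,9,3,5) vs β=3 → FL=W FR=W RL=W RR=W
t=19: phase=(0,6,0,2) vs β=3 → FL=S FR=W RL=S RR=S
t=22: phase=(3,9,3,5) vs β=3 → FL=W FR=W RL=W RR=W

t=0: FL=W FR=W RL=W RR=W
t=2: FL=W FR=S RL=W RR=W
t=5: FL=W FR=W RL=W RR=S
t=10: FL=W FR=W RL=W RR=W
t=19: FL=S FR=W RL=S RR=S
t=22: FL=W FR=W RL=W RR=W


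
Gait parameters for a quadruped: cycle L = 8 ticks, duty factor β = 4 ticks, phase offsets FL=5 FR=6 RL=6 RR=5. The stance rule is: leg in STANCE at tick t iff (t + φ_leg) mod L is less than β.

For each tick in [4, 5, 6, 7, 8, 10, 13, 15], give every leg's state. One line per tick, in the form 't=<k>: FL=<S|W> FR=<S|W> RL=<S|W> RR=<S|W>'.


t=4: phase=(1,2,2,1) vs β=4 → FL=S FR=S RL=S RR=S
t=5: phase=(2,3,3,2) vs β=4 → FL=S FR=S RL=S RR=S
t=6: phase=(3,4,4,3) vs β=4 → FL=S FR=W RL=W RR=S
t=7: phase=(4,5,5,4) vs β=4 → FL=W FR=W RL=W RR=W
t=8: phase=(5,6,6,5) vs β=4 → FL=W FR=W RL=W RR=W
t=10: phase=(7,0,0,7) vs β=4 → FL=W FR=S RL=S RR=W
t=13: phase=(2,3,3,2) vs β=4 → FL=S FR=S RL=S RR=S
t=15: phase=(4,5,5,4) vs β=4 → FL=W FR=W RL=W RR=W

t=4: FL=S FR=S RL=S RR=S
t=5: FL=S FR=S RL=S RR=S
t=6: FL=S FR=W RL=W RR=S
t=7: FL=W FR=W RL=W RR=W
t=8: FL=W FR=W RL=W RR=W
t=10: FL=W FR=S RL=S RR=W
t=13: FL=S FR=S RL=S RR=S
t=15: FL=W FR=W RL=W RR=W


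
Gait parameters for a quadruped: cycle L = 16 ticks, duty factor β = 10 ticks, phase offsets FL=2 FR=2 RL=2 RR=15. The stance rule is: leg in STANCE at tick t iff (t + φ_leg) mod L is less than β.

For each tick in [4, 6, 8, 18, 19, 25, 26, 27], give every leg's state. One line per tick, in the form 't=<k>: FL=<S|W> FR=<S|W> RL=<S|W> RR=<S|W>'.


t=4: phase=(6,6,6,3) vs β=10 → FL=S FR=S RL=S RR=S
t=6: phase=(8,8,8,5) vs β=10 → FL=S FR=S RL=S RR=S
t=8: phase=(10,10,10,7) vs β=10 → FL=W FR=W RL=W RR=S
t=18: phase=(4,4,4,1) vs β=10 → FL=S FR=S RL=S RR=S
t=19: phase=(5,5,5,2) vs β=10 → FL=S FR=S RL=S RR=S
t=25: phase=(11,11,11,8) vs β=10 → FL=W FR=W RL=W RR=S
t=26: phase=(12,12,12,9) vs β=10 → FL=W FR=W RL=W RR=S
t=27: phase=(13,13,13,10) vs β=10 → FL=W FR=W RL=W RR=W

t=4: FL=S FR=S RL=S RR=S
t=6: FL=S FR=S RL=S RR=S
t=8: FL=W FR=W RL=W RR=S
t=18: FL=S FR=S RL=S RR=S
t=19: FL=S FR=S RL=S RR=S
t=25: FL=W FR=W RL=W RR=S
t=26: FL=W FR=W RL=W RR=S
t=27: FL=W FR=W RL=W RR=W


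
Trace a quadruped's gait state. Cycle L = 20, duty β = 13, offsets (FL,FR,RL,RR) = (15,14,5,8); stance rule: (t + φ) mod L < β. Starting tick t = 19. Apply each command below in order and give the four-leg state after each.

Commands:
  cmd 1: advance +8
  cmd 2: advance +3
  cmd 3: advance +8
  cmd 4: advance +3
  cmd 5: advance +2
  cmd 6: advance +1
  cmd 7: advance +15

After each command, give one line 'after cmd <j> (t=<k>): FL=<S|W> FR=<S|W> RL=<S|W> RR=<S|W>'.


after cmd 1 (t=27): FL=S FR=S RL=S RR=W
after cmd 2 (t=30): FL=S FR=S RL=W RR=W
after cmd 3 (t=38): FL=W FR=S RL=S RR=S
after cmd 4 (t=41): FL=W FR=W RL=S RR=S
after cmd 5 (t=43): FL=W FR=W RL=S RR=S
after cmd 6 (t=44): FL=W FR=W RL=S RR=S
after cmd 7 (t=59): FL=W FR=W RL=S RR=S

start t=19: FL=W FR=W RL=S RR=S
cmd 1: advance +8 → t=27, phase=(2,1,12,15) → FL=S FR=S RL=S RR=W
cmd 2: advance +3 → t=30, phase=(5,4,15,18) → FL=S FR=S RL=W RR=W
cmd 3: advance +8 → t=38, phase=(13,12,3,6) → FL=W FR=S RL=S RR=S
cmd 4: advance +3 → t=41, phase=(16,15,6,9) → FL=W FR=W RL=S RR=S
cmd 5: advance +2 → t=43, phase=(18,17,8,11) → FL=W FR=W RL=S RR=S
cmd 6: advance +1 → t=44, phase=(19,18,9,12) → FL=W FR=W RL=S RR=S
cmd 7: advance +15 → t=59, phase=(14,13,4,7) → FL=W FR=W RL=S RR=S


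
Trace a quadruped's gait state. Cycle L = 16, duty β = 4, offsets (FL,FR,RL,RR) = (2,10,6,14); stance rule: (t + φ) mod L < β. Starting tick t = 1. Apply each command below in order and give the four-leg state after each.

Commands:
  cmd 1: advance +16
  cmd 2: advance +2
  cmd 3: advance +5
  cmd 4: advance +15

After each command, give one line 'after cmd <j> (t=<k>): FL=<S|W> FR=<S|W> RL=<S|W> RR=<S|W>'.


after cmd 1 (t=17): FL=S FR=W RL=W RR=W
after cmd 2 (t=19): FL=W FR=W RL=W RR=S
after cmd 3 (t=24): FL=W FR=S RL=W RR=W
after cmd 4 (t=39): FL=W FR=S RL=W RR=W

start t=1: FL=S FR=W RL=W RR=W
cmd 1: advance +16 → t=17, phase=(3,11,7,15) → FL=S FR=W RL=W RR=W
cmd 2: advance +2 → t=19, phase=(5,13,9,1) → FL=W FR=W RL=W RR=S
cmd 3: advance +5 → t=24, phase=(10,2,14,6) → FL=W FR=S RL=W RR=W
cmd 4: advance +15 → t=39, phase=(9,1,13,5) → FL=W FR=S RL=W RR=W


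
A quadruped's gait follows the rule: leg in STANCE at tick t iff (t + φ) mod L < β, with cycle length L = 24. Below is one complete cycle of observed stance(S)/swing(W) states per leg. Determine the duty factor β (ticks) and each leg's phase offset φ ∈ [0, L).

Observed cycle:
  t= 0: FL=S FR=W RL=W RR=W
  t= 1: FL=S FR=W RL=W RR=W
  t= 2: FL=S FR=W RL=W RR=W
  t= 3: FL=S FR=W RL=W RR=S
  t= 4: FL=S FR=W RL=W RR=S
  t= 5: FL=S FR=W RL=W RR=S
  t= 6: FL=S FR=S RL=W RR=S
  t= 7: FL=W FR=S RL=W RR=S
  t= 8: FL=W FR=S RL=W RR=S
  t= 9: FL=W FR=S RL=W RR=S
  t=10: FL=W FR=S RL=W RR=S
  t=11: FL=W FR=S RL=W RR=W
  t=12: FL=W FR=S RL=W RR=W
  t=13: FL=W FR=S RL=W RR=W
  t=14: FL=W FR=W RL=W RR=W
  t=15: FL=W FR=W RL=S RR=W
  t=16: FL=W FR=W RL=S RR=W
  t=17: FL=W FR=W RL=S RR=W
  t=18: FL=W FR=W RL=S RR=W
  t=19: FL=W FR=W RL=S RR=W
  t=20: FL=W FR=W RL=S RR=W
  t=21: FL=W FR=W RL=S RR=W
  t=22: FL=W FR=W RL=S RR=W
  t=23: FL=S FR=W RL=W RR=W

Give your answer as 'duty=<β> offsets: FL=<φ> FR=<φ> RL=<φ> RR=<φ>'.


duty=8 offsets: FL=1 FR=18 RL=9 RR=21

duty β = stance ticks per leg = 8
FL: stance ticks = 8; W→S at t=23 → φ=1
FR: stance ticks = 8; W→S at t=6 → φ=18
RL: stance ticks = 8; W→S at t=15 → φ=9
RR: stance ticks = 8; W→S at t=3 → φ=21


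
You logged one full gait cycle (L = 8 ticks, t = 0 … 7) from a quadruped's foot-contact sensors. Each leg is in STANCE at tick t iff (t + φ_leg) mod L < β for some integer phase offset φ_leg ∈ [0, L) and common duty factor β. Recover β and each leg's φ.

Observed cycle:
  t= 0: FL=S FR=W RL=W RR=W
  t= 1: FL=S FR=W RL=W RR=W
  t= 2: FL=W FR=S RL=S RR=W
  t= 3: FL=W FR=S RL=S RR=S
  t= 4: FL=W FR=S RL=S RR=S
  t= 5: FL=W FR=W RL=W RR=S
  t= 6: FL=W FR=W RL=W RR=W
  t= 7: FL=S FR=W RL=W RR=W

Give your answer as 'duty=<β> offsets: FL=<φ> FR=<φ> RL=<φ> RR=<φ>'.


duty=3 offsets: FL=1 FR=6 RL=6 RR=5

duty β = stance ticks per leg = 3
FL: stance ticks = 3; W→S at t=7 → φ=1
FR: stance ticks = 3; W→S at t=2 → φ=6
RL: stance ticks = 3; W→S at t=2 → φ=6
RR: stance ticks = 3; W→S at t=3 → φ=5


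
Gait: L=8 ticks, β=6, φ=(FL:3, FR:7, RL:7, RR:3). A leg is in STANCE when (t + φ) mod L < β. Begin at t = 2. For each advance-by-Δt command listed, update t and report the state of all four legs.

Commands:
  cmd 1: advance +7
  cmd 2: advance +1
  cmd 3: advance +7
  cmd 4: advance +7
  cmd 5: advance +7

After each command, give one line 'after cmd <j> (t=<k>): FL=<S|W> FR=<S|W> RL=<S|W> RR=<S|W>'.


after cmd 1 (t=9): FL=S FR=S RL=S RR=S
after cmd 2 (t=10): FL=S FR=S RL=S RR=S
after cmd 3 (t=17): FL=S FR=S RL=S RR=S
after cmd 4 (t=24): FL=S FR=W RL=W RR=S
after cmd 5 (t=31): FL=S FR=W RL=W RR=S

start t=2: FL=S FR=S RL=S RR=S
cmd 1: advance +7 → t=9, phase=(4,0,0,4) → FL=S FR=S RL=S RR=S
cmd 2: advance +1 → t=10, phase=(5,1,1,5) → FL=S FR=S RL=S RR=S
cmd 3: advance +7 → t=17, phase=(4,0,0,4) → FL=S FR=S RL=S RR=S
cmd 4: advance +7 → t=24, phase=(3,7,7,3) → FL=S FR=W RL=W RR=S
cmd 5: advance +7 → t=31, phase=(2,6,6,2) → FL=S FR=W RL=W RR=S


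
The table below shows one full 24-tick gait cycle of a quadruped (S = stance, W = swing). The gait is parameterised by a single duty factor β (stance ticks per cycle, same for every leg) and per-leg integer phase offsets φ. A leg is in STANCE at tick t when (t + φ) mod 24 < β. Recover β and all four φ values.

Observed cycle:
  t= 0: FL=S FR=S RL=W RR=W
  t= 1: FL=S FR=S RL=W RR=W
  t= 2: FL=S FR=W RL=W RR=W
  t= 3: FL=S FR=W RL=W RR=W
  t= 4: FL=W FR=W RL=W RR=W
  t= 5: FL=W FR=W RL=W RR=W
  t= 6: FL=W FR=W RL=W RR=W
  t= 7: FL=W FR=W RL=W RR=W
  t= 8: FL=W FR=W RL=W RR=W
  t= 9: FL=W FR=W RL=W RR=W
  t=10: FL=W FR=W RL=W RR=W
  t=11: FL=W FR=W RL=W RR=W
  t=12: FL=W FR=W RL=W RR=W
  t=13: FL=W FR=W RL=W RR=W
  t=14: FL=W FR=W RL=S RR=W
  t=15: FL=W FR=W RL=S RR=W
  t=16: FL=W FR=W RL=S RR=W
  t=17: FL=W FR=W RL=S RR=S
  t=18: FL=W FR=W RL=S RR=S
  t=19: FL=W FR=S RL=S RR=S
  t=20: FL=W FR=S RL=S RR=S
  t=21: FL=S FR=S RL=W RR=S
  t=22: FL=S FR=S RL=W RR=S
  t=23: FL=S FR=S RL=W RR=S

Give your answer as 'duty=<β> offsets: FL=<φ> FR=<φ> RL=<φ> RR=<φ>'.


duty β = stance ticks per leg = 7
FL: stance ticks = 7; W→S at t=21 → φ=3
FR: stance ticks = 7; W→S at t=19 → φ=5
RL: stance ticks = 7; W→S at t=14 → φ=10
RR: stance ticks = 7; W→S at t=17 → φ=7

duty=7 offsets: FL=3 FR=5 RL=10 RR=7


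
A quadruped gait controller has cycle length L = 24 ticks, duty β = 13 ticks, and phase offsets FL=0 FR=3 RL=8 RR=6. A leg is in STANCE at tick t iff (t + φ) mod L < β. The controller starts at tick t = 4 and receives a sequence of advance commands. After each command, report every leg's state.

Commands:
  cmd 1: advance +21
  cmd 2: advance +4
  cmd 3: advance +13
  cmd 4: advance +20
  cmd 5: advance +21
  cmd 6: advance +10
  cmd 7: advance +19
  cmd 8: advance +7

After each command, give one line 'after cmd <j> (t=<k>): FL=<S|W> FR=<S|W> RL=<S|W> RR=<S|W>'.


start t=4: FL=S FR=S RL=S RR=S
cmd 1: advance +21 → t=25, phase=(1,4,9,7) → FL=S FR=S RL=S RR=S
cmd 2: advance +4 → t=29, phase=(5,8,13,11) → FL=S FR=S RL=W RR=S
cmd 3: advance +13 → t=42, phase=(18,21,2,0) → FL=W FR=W RL=S RR=S
cmd 4: advance +20 → t=62, phase=(14,17,22,20) → FL=W FR=W RL=W RR=W
cmd 5: advance +21 → t=83, phase=(11,14,19,17) → FL=S FR=W RL=W RR=W
cmd 6: advance +10 → t=93, phase=(21,0,5,3) → FL=W FR=S RL=S RR=S
cmd 7: advance +19 → t=112, phase=(16,19,0,22) → FL=W FR=W RL=S RR=W
cmd 8: advance +7 → t=119, phase=(23,2,7,5) → FL=W FR=S RL=S RR=S

after cmd 1 (t=25): FL=S FR=S RL=S RR=S
after cmd 2 (t=29): FL=S FR=S RL=W RR=S
after cmd 3 (t=42): FL=W FR=W RL=S RR=S
after cmd 4 (t=62): FL=W FR=W RL=W RR=W
after cmd 5 (t=83): FL=S FR=W RL=W RR=W
after cmd 6 (t=93): FL=W FR=S RL=S RR=S
after cmd 7 (t=112): FL=W FR=W RL=S RR=W
after cmd 8 (t=119): FL=W FR=S RL=S RR=S


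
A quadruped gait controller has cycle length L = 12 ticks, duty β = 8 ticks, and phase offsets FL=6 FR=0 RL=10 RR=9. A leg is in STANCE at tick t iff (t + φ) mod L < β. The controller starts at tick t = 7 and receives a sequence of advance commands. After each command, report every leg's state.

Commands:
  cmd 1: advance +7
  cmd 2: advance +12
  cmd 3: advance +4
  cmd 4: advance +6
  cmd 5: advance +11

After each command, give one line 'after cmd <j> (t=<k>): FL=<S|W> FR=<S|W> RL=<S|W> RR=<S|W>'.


after cmd 1 (t=14): FL=W FR=S RL=S RR=W
after cmd 2 (t=26): FL=W FR=S RL=S RR=W
after cmd 3 (t=30): FL=S FR=S RL=S RR=S
after cmd 4 (t=36): FL=S FR=S RL=W RR=W
after cmd 5 (t=47): FL=S FR=W RL=W RR=W

start t=7: FL=S FR=S RL=S RR=S
cmd 1: advance +7 → t=14, phase=(8,2,0,11) → FL=W FR=S RL=S RR=W
cmd 2: advance +12 → t=26, phase=(8,2,0,11) → FL=W FR=S RL=S RR=W
cmd 3: advance +4 → t=30, phase=(0,6,4,3) → FL=S FR=S RL=S RR=S
cmd 4: advance +6 → t=36, phase=(6,0,10,9) → FL=S FR=S RL=W RR=W
cmd 5: advance +11 → t=47, phase=(5,11,9,8) → FL=S FR=W RL=W RR=W


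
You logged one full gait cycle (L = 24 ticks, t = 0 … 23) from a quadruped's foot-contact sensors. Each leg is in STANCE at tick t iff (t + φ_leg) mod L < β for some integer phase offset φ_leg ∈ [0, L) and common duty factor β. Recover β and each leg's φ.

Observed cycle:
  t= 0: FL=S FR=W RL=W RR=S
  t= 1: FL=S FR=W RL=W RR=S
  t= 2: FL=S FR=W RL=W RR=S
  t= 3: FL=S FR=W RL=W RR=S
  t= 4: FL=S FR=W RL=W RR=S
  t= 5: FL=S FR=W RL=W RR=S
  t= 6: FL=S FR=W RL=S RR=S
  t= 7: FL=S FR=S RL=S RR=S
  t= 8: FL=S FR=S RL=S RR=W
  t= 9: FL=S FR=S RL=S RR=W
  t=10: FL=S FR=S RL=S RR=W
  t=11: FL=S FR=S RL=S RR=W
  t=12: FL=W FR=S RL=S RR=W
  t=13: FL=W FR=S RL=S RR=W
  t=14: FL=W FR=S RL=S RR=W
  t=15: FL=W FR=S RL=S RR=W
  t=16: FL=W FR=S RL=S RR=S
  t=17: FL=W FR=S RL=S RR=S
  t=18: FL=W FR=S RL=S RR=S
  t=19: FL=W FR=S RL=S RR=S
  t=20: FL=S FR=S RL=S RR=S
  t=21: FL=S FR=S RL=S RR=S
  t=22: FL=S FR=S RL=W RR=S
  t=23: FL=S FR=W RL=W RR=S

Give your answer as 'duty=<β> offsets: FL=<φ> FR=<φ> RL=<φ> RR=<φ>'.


duty=16 offsets: FL=4 FR=17 RL=18 RR=8

duty β = stance ticks per leg = 16
FL: stance ticks = 16; W→S at t=20 → φ=4
FR: stance ticks = 16; W→S at t=7 → φ=17
RL: stance ticks = 16; W→S at t=6 → φ=18
RR: stance ticks = 16; W→S at t=16 → φ=8


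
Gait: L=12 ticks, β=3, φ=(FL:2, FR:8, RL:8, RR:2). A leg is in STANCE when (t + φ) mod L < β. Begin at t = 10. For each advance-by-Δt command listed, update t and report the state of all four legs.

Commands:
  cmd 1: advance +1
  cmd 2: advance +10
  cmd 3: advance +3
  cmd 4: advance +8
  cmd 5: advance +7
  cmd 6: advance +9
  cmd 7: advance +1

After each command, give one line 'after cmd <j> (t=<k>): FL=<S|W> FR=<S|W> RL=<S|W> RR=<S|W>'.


start t=10: FL=S FR=W RL=W RR=S
cmd 1: advance +1 → t=11, phase=(1,7,7,1) → FL=S FR=W RL=W RR=S
cmd 2: advance +10 → t=21, phase=(11,5,5,11) → FL=W FR=W RL=W RR=W
cmd 3: advance +3 → t=24, phase=(2,8,8,2) → FL=S FR=W RL=W RR=S
cmd 4: advance +8 → t=32, phase=(10,4,4,10) → FL=W FR=W RL=W RR=W
cmd 5: advance +7 → t=39, phase=(5,11,11,5) → FL=W FR=W RL=W RR=W
cmd 6: advance +9 → t=48, phase=(2,8,8,2) → FL=S FR=W RL=W RR=S
cmd 7: advance +1 → t=49, phase=(3,9,9,3) → FL=W FR=W RL=W RR=W

after cmd 1 (t=11): FL=S FR=W RL=W RR=S
after cmd 2 (t=21): FL=W FR=W RL=W RR=W
after cmd 3 (t=24): FL=S FR=W RL=W RR=S
after cmd 4 (t=32): FL=W FR=W RL=W RR=W
after cmd 5 (t=39): FL=W FR=W RL=W RR=W
after cmd 6 (t=48): FL=S FR=W RL=W RR=S
after cmd 7 (t=49): FL=W FR=W RL=W RR=W


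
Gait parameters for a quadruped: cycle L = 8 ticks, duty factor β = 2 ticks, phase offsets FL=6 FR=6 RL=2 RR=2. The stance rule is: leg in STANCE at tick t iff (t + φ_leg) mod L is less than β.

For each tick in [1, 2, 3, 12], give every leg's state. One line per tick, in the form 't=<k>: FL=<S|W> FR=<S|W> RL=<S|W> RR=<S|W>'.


t=1: FL=W FR=W RL=W RR=W
t=2: FL=S FR=S RL=W RR=W
t=3: FL=S FR=S RL=W RR=W
t=12: FL=W FR=W RL=W RR=W

t=1: phase=(7,7,3,3) vs β=2 → FL=W FR=W RL=W RR=W
t=2: phase=(0,0,4,4) vs β=2 → FL=S FR=S RL=W RR=W
t=3: phase=(1,1,5,5) vs β=2 → FL=S FR=S RL=W RR=W
t=12: phase=(2,2,6,6) vs β=2 → FL=W FR=W RL=W RR=W


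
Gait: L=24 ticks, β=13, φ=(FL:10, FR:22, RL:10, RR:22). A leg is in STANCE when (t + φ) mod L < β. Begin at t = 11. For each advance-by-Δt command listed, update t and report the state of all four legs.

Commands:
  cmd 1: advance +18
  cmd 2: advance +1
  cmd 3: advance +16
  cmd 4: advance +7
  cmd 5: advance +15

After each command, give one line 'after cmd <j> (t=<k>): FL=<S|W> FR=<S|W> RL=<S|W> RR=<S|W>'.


after cmd 1 (t=29): FL=W FR=S RL=W RR=S
after cmd 2 (t=30): FL=W FR=S RL=W RR=S
after cmd 3 (t=46): FL=S FR=W RL=S RR=W
after cmd 4 (t=53): FL=W FR=S RL=W RR=S
after cmd 5 (t=68): FL=S FR=W RL=S RR=W

start t=11: FL=W FR=S RL=W RR=S
cmd 1: advance +18 → t=29, phase=(15,3,15,3) → FL=W FR=S RL=W RR=S
cmd 2: advance +1 → t=30, phase=(16,4,16,4) → FL=W FR=S RL=W RR=S
cmd 3: advance +16 → t=46, phase=(8,20,8,20) → FL=S FR=W RL=S RR=W
cmd 4: advance +7 → t=53, phase=(15,3,15,3) → FL=W FR=S RL=W RR=S
cmd 5: advance +15 → t=68, phase=(6,18,6,18) → FL=S FR=W RL=S RR=W


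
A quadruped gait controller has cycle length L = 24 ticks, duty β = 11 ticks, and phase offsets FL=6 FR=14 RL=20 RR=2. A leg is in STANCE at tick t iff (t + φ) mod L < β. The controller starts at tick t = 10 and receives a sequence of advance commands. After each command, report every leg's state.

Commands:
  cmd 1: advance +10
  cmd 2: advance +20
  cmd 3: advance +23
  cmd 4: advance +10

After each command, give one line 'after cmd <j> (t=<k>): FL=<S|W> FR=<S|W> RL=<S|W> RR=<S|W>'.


after cmd 1 (t=20): FL=S FR=S RL=W RR=W
after cmd 2 (t=40): FL=W FR=S RL=W RR=W
after cmd 3 (t=63): FL=W FR=S RL=W RR=W
after cmd 4 (t=73): FL=S FR=W RL=W RR=S

start t=10: FL=W FR=S RL=S RR=W
cmd 1: advance +10 → t=20, phase=(2,10,16,22) → FL=S FR=S RL=W RR=W
cmd 2: advance +20 → t=40, phase=(22,6,12,18) → FL=W FR=S RL=W RR=W
cmd 3: advance +23 → t=63, phase=(21,5,11,17) → FL=W FR=S RL=W RR=W
cmd 4: advance +10 → t=73, phase=(7,15,21,3) → FL=S FR=W RL=W RR=S


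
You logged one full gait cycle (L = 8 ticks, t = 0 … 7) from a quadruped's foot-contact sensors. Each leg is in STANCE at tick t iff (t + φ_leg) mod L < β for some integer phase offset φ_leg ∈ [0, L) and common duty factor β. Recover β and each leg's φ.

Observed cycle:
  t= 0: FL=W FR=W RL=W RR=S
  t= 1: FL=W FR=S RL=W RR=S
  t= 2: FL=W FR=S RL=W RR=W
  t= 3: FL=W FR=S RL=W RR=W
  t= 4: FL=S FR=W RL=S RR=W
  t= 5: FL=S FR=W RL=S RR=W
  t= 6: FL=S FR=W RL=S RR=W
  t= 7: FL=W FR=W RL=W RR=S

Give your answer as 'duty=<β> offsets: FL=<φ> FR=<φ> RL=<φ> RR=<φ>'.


duty β = stance ticks per leg = 3
FL: stance ticks = 3; W→S at t=4 → φ=4
FR: stance ticks = 3; W→S at t=1 → φ=7
RL: stance ticks = 3; W→S at t=4 → φ=4
RR: stance ticks = 3; W→S at t=7 → φ=1

duty=3 offsets: FL=4 FR=7 RL=4 RR=1


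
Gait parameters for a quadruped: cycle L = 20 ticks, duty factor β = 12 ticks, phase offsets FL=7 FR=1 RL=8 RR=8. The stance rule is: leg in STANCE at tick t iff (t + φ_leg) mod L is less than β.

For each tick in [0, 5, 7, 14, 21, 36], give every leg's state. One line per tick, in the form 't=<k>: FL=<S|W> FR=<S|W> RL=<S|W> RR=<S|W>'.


t=0: FL=S FR=S RL=S RR=S
t=5: FL=W FR=S RL=W RR=W
t=7: FL=W FR=S RL=W RR=W
t=14: FL=S FR=W RL=S RR=S
t=21: FL=S FR=S RL=S RR=S
t=36: FL=S FR=W RL=S RR=S

t=0: phase=(7,1,8,8) vs β=12 → FL=S FR=S RL=S RR=S
t=5: phase=(12,6,13,13) vs β=12 → FL=W FR=S RL=W RR=W
t=7: phase=(14,8,15,15) vs β=12 → FL=W FR=S RL=W RR=W
t=14: phase=(1,15,2,2) vs β=12 → FL=S FR=W RL=S RR=S
t=21: phase=(8,2,9,9) vs β=12 → FL=S FR=S RL=S RR=S
t=36: phase=(3,17,4,4) vs β=12 → FL=S FR=W RL=S RR=S


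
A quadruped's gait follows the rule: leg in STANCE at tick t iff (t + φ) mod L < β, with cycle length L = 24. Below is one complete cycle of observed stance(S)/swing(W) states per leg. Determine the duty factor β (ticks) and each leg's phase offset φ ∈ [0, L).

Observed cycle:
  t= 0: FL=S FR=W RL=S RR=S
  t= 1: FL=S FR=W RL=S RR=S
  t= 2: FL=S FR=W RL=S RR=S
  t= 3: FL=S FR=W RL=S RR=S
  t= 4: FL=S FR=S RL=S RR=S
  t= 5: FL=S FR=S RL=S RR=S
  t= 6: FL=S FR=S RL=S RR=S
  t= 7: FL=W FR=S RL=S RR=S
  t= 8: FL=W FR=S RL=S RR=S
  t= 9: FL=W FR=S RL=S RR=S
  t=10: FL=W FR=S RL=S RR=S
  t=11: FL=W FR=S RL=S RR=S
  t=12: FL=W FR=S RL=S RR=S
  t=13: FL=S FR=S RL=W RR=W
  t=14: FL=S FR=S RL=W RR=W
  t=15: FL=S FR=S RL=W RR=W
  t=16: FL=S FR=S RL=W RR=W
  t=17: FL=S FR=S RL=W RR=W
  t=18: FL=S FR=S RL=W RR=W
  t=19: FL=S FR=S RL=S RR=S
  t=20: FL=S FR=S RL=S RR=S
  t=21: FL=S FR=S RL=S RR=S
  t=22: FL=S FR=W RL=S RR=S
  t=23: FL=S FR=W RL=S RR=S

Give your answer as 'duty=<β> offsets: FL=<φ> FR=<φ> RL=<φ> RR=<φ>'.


duty β = stance ticks per leg = 18
FL: stance ticks = 18; W→S at t=13 → φ=11
FR: stance ticks = 18; W→S at t=4 → φ=20
RL: stance ticks = 18; W→S at t=19 → φ=5
RR: stance ticks = 18; W→S at t=19 → φ=5

duty=18 offsets: FL=11 FR=20 RL=5 RR=5


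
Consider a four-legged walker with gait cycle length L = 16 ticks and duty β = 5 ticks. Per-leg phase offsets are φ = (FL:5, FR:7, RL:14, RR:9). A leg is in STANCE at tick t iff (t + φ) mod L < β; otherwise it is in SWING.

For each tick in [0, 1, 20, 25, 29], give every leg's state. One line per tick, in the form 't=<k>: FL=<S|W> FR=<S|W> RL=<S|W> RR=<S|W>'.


t=0: FL=W FR=W RL=W RR=W
t=1: FL=W FR=W RL=W RR=W
t=20: FL=W FR=W RL=S RR=W
t=25: FL=W FR=S RL=W RR=S
t=29: FL=S FR=S RL=W RR=W

t=0: phase=(5,7,14,9) vs β=5 → FL=W FR=W RL=W RR=W
t=1: phase=(6,8,15,10) vs β=5 → FL=W FR=W RL=W RR=W
t=20: phase=(9,11,2,13) vs β=5 → FL=W FR=W RL=S RR=W
t=25: phase=(14,0,7,2) vs β=5 → FL=W FR=S RL=W RR=S
t=29: phase=(2,4,11,6) vs β=5 → FL=S FR=S RL=W RR=W


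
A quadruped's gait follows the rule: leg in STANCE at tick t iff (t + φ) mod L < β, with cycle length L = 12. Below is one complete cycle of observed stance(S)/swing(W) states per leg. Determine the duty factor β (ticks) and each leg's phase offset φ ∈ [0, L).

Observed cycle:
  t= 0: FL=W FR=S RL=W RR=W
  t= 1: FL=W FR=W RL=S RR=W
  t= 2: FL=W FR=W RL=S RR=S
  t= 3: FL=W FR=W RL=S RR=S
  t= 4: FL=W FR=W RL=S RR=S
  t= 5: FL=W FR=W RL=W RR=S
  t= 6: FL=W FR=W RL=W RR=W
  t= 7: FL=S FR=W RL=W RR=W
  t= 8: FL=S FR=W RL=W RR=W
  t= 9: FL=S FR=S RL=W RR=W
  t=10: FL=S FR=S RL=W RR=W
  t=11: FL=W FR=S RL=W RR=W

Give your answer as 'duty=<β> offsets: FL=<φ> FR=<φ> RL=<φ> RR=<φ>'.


duty=4 offsets: FL=5 FR=3 RL=11 RR=10

duty β = stance ticks per leg = 4
FL: stance ticks = 4; W→S at t=7 → φ=5
FR: stance ticks = 4; W→S at t=9 → φ=3
RL: stance ticks = 4; W→S at t=1 → φ=11
RR: stance ticks = 4; W→S at t=2 → φ=10


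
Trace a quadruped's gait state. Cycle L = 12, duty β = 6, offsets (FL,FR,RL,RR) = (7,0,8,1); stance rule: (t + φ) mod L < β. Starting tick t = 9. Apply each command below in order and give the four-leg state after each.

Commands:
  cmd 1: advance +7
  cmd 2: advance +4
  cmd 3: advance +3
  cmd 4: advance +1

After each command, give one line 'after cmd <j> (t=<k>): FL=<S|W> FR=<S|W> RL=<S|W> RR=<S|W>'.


after cmd 1 (t=16): FL=W FR=S RL=S RR=S
after cmd 2 (t=20): FL=S FR=W RL=S RR=W
after cmd 3 (t=23): FL=W FR=W RL=W RR=S
after cmd 4 (t=24): FL=W FR=S RL=W RR=S

start t=9: FL=S FR=W RL=S RR=W
cmd 1: advance +7 → t=16, phase=(11,4,0,5) → FL=W FR=S RL=S RR=S
cmd 2: advance +4 → t=20, phase=(3,8,4,9) → FL=S FR=W RL=S RR=W
cmd 3: advance +3 → t=23, phase=(6,11,7,0) → FL=W FR=W RL=W RR=S
cmd 4: advance +1 → t=24, phase=(7,0,8,1) → FL=W FR=S RL=W RR=S


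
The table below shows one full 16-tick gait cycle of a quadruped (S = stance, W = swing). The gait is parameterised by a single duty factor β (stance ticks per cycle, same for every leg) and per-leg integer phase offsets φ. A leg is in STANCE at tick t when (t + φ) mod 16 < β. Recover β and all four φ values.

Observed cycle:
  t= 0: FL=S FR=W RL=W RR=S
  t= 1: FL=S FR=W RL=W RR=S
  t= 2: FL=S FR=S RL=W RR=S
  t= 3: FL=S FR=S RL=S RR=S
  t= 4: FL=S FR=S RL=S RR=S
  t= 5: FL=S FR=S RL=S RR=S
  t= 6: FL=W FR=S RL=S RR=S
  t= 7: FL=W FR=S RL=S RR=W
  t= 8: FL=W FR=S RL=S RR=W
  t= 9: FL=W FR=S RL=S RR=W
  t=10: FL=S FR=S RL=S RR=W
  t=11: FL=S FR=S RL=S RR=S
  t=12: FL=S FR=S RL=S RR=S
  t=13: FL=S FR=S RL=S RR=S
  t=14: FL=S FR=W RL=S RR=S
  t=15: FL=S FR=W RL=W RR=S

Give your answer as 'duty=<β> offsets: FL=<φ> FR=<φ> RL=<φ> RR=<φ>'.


duty β = stance ticks per leg = 12
FL: stance ticks = 12; W→S at t=10 → φ=6
FR: stance ticks = 12; W→S at t=2 → φ=14
RL: stance ticks = 12; W→S at t=3 → φ=13
RR: stance ticks = 12; W→S at t=11 → φ=5

duty=12 offsets: FL=6 FR=14 RL=13 RR=5


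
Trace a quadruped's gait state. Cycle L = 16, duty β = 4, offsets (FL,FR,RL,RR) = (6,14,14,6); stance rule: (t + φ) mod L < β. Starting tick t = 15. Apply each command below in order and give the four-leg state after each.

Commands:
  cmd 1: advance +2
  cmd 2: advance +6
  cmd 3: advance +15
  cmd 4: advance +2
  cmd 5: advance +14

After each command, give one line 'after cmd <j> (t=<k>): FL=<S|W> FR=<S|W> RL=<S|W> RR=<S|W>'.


after cmd 1 (t=17): FL=W FR=W RL=W RR=W
after cmd 2 (t=23): FL=W FR=W RL=W RR=W
after cmd 3 (t=38): FL=W FR=W RL=W RR=W
after cmd 4 (t=40): FL=W FR=W RL=W RR=W
after cmd 5 (t=54): FL=W FR=W RL=W RR=W

start t=15: FL=W FR=W RL=W RR=W
cmd 1: advance +2 → t=17, phase=(7,15,15,7) → FL=W FR=W RL=W RR=W
cmd 2: advance +6 → t=23, phase=(13,5,5,13) → FL=W FR=W RL=W RR=W
cmd 3: advance +15 → t=38, phase=(12,4,4,12) → FL=W FR=W RL=W RR=W
cmd 4: advance +2 → t=40, phase=(14,6,6,14) → FL=W FR=W RL=W RR=W
cmd 5: advance +14 → t=54, phase=(12,4,4,12) → FL=W FR=W RL=W RR=W


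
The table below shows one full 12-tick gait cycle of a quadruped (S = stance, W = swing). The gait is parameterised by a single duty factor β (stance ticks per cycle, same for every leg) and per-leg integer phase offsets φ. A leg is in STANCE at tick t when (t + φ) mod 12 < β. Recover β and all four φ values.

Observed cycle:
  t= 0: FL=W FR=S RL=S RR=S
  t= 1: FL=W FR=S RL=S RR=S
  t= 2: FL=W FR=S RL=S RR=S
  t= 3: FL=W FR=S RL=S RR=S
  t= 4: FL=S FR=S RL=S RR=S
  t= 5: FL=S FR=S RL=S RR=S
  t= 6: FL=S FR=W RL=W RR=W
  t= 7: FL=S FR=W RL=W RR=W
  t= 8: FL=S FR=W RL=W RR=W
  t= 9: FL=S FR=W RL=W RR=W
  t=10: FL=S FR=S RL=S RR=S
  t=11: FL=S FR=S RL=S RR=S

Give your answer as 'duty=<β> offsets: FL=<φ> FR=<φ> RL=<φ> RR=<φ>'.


duty=8 offsets: FL=8 FR=2 RL=2 RR=2

duty β = stance ticks per leg = 8
FL: stance ticks = 8; W→S at t=4 → φ=8
FR: stance ticks = 8; W→S at t=10 → φ=2
RL: stance ticks = 8; W→S at t=10 → φ=2
RR: stance ticks = 8; W→S at t=10 → φ=2


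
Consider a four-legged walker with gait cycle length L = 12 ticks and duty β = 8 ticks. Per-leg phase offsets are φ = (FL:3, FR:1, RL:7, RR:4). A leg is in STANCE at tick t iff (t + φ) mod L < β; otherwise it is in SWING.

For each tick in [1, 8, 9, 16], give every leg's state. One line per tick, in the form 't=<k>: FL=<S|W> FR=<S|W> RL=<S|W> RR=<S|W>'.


t=1: phase=(4,2,8,5) vs β=8 → FL=S FR=S RL=W RR=S
t=8: phase=(11,9,3,0) vs β=8 → FL=W FR=W RL=S RR=S
t=9: phase=(0,10,4,1) vs β=8 → FL=S FR=W RL=S RR=S
t=16: phase=(7,5,11,8) vs β=8 → FL=S FR=S RL=W RR=W

t=1: FL=S FR=S RL=W RR=S
t=8: FL=W FR=W RL=S RR=S
t=9: FL=S FR=W RL=S RR=S
t=16: FL=S FR=S RL=W RR=W


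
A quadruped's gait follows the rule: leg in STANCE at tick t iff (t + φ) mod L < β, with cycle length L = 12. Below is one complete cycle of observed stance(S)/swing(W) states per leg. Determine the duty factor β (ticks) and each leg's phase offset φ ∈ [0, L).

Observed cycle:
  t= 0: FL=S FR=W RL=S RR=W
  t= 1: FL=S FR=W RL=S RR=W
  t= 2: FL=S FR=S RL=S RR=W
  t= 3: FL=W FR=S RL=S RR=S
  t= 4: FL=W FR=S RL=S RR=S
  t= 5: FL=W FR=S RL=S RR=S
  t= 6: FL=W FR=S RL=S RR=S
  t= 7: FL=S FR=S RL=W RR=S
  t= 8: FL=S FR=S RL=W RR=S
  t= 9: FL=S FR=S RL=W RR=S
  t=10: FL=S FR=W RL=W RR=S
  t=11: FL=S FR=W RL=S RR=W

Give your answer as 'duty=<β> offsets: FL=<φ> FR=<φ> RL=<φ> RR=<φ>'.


duty β = stance ticks per leg = 8
FL: stance ticks = 8; W→S at t=7 → φ=5
FR: stance ticks = 8; W→S at t=2 → φ=10
RL: stance ticks = 8; W→S at t=11 → φ=1
RR: stance ticks = 8; W→S at t=3 → φ=9

duty=8 offsets: FL=5 FR=10 RL=1 RR=9


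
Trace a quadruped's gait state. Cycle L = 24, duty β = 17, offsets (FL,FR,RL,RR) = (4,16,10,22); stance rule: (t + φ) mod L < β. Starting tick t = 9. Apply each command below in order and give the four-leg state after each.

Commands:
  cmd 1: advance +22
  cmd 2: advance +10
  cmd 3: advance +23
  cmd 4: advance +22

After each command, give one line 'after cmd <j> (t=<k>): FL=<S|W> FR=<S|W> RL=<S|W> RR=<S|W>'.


after cmd 1 (t=31): FL=S FR=W RL=W RR=S
after cmd 2 (t=41): FL=W FR=S RL=S RR=S
after cmd 3 (t=64): FL=W FR=S RL=S RR=S
after cmd 4 (t=86): FL=W FR=S RL=S RR=S

start t=9: FL=S FR=S RL=W RR=S
cmd 1: advance +22 → t=31, phase=(11,23,17,5) → FL=S FR=W RL=W RR=S
cmd 2: advance +10 → t=41, phase=(21,9,3,15) → FL=W FR=S RL=S RR=S
cmd 3: advance +23 → t=64, phase=(20,8,2,14) → FL=W FR=S RL=S RR=S
cmd 4: advance +22 → t=86, phase=(18,6,0,12) → FL=W FR=S RL=S RR=S


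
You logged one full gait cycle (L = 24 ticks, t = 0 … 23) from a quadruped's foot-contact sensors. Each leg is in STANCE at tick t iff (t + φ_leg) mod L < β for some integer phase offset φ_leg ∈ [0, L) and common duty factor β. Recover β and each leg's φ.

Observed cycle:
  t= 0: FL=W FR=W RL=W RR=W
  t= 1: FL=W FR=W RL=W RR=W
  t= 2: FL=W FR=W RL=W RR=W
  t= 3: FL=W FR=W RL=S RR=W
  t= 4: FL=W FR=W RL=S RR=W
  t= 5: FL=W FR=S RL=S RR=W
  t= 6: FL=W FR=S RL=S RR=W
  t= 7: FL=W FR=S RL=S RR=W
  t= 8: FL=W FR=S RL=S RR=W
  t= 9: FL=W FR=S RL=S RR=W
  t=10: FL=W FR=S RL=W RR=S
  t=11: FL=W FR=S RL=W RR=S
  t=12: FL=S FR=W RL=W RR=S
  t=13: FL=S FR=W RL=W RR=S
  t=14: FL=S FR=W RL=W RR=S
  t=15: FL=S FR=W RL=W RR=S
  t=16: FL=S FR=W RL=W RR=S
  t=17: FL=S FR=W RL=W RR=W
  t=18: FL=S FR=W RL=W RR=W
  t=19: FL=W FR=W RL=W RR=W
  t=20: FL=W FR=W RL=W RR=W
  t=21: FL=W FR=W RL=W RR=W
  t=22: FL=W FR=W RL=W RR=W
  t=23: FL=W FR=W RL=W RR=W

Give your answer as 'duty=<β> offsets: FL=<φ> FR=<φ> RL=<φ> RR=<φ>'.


duty β = stance ticks per leg = 7
FL: stance ticks = 7; W→S at t=12 → φ=12
FR: stance ticks = 7; W→S at t=5 → φ=19
RL: stance ticks = 7; W→S at t=3 → φ=21
RR: stance ticks = 7; W→S at t=10 → φ=14

duty=7 offsets: FL=12 FR=19 RL=21 RR=14


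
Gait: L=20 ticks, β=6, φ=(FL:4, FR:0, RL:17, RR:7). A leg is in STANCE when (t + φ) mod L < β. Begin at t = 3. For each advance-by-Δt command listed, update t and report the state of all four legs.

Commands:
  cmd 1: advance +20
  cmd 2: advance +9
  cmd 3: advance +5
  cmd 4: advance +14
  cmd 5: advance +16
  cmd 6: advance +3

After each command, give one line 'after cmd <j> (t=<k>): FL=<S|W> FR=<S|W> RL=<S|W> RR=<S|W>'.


after cmd 1 (t=23): FL=W FR=S RL=S RR=W
after cmd 2 (t=32): FL=W FR=W RL=W RR=W
after cmd 3 (t=37): FL=S FR=W RL=W RR=S
after cmd 4 (t=51): FL=W FR=W RL=W RR=W
after cmd 5 (t=67): FL=W FR=W RL=S RR=W
after cmd 6 (t=70): FL=W FR=W RL=W RR=W

start t=3: FL=W FR=S RL=S RR=W
cmd 1: advance +20 → t=23, phase=(7,3,0,10) → FL=W FR=S RL=S RR=W
cmd 2: advance +9 → t=32, phase=(16,12,9,19) → FL=W FR=W RL=W RR=W
cmd 3: advance +5 → t=37, phase=(1,17,14,4) → FL=S FR=W RL=W RR=S
cmd 4: advance +14 → t=51, phase=(15,11,8,18) → FL=W FR=W RL=W RR=W
cmd 5: advance +16 → t=67, phase=(11,7,4,14) → FL=W FR=W RL=S RR=W
cmd 6: advance +3 → t=70, phase=(14,10,7,17) → FL=W FR=W RL=W RR=W


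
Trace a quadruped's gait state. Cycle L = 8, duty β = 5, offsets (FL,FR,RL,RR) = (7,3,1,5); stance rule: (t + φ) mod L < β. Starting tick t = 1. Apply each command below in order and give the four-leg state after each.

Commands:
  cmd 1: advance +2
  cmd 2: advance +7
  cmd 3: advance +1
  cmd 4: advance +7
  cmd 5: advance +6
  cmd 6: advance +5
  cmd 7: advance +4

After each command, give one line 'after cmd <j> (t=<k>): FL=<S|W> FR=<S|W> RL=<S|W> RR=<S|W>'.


after cmd 1 (t=3): FL=S FR=W RL=S RR=S
after cmd 2 (t=10): FL=S FR=W RL=S RR=W
after cmd 3 (t=11): FL=S FR=W RL=S RR=S
after cmd 4 (t=18): FL=S FR=W RL=S RR=W
after cmd 5 (t=24): FL=W FR=S RL=S RR=W
after cmd 6 (t=29): FL=S FR=S RL=W RR=S
after cmd 7 (t=33): FL=S FR=S RL=S RR=W

start t=1: FL=S FR=S RL=S RR=W
cmd 1: advance +2 → t=3, phase=(2,6,4,0) → FL=S FR=W RL=S RR=S
cmd 2: advance +7 → t=10, phase=(1,5,3,7) → FL=S FR=W RL=S RR=W
cmd 3: advance +1 → t=11, phase=(2,6,4,0) → FL=S FR=W RL=S RR=S
cmd 4: advance +7 → t=18, phase=(1,5,3,7) → FL=S FR=W RL=S RR=W
cmd 5: advance +6 → t=24, phase=(7,3,1,5) → FL=W FR=S RL=S RR=W
cmd 6: advance +5 → t=29, phase=(4,0,6,2) → FL=S FR=S RL=W RR=S
cmd 7: advance +4 → t=33, phase=(0,4,2,6) → FL=S FR=S RL=S RR=W


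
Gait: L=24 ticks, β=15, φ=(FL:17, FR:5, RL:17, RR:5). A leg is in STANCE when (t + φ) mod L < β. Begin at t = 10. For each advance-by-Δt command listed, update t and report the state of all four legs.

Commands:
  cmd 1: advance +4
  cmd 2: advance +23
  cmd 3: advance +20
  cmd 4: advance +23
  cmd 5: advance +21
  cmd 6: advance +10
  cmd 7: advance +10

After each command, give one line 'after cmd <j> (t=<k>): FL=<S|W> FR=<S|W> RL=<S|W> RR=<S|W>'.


start t=10: FL=S FR=W RL=S RR=W
cmd 1: advance +4 → t=14, phase=(7,19,7,19) → FL=S FR=W RL=S RR=W
cmd 2: advance +23 → t=37, phase=(6,18,6,18) → FL=S FR=W RL=S RR=W
cmd 3: advance +20 → t=57, phase=(2,14,2,14) → FL=S FR=S RL=S RR=S
cmd 4: advance +23 → t=80, phase=(1,13,1,13) → FL=S FR=S RL=S RR=S
cmd 5: advance +21 → t=101, phase=(22,10,22,10) → FL=W FR=S RL=W RR=S
cmd 6: advance +10 → t=111, phase=(8,20,8,20) → FL=S FR=W RL=S RR=W
cmd 7: advance +10 → t=121, phase=(18,6,18,6) → FL=W FR=S RL=W RR=S

after cmd 1 (t=14): FL=S FR=W RL=S RR=W
after cmd 2 (t=37): FL=S FR=W RL=S RR=W
after cmd 3 (t=57): FL=S FR=S RL=S RR=S
after cmd 4 (t=80): FL=S FR=S RL=S RR=S
after cmd 5 (t=101): FL=W FR=S RL=W RR=S
after cmd 6 (t=111): FL=S FR=W RL=S RR=W
after cmd 7 (t=121): FL=W FR=S RL=W RR=S


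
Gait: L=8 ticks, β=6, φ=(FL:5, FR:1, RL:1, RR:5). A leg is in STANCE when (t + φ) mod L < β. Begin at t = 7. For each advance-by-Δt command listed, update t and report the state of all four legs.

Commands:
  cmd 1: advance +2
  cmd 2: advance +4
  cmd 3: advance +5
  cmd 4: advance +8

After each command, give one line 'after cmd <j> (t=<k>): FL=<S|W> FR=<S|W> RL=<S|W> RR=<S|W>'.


start t=7: FL=S FR=S RL=S RR=S
cmd 1: advance +2 → t=9, phase=(6,2,2,6) → FL=W FR=S RL=S RR=W
cmd 2: advance +4 → t=13, phase=(2,6,6,2) → FL=S FR=W RL=W RR=S
cmd 3: advance +5 → t=18, phase=(7,3,3,7) → FL=W FR=S RL=S RR=W
cmd 4: advance +8 → t=26, phase=(7,3,3,7) → FL=W FR=S RL=S RR=W

after cmd 1 (t=9): FL=W FR=S RL=S RR=W
after cmd 2 (t=13): FL=S FR=W RL=W RR=S
after cmd 3 (t=18): FL=W FR=S RL=S RR=W
after cmd 4 (t=26): FL=W FR=S RL=S RR=W


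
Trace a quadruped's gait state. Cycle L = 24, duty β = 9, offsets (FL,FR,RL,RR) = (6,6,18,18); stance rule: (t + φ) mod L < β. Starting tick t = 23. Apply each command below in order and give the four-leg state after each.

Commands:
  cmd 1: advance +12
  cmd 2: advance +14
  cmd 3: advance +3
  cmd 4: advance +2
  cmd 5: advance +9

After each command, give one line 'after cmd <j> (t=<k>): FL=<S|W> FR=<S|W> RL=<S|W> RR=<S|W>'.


after cmd 1 (t=35): FL=W FR=W RL=S RR=S
after cmd 2 (t=49): FL=S FR=S RL=W RR=W
after cmd 3 (t=52): FL=W FR=W RL=W RR=W
after cmd 4 (t=54): FL=W FR=W RL=S RR=S
after cmd 5 (t=63): FL=W FR=W RL=W RR=W

start t=23: FL=S FR=S RL=W RR=W
cmd 1: advance +12 → t=35, phase=(17,17,5,5) → FL=W FR=W RL=S RR=S
cmd 2: advance +14 → t=49, phase=(7,7,19,19) → FL=S FR=S RL=W RR=W
cmd 3: advance +3 → t=52, phase=(10,10,22,22) → FL=W FR=W RL=W RR=W
cmd 4: advance +2 → t=54, phase=(12,12,0,0) → FL=W FR=W RL=S RR=S
cmd 5: advance +9 → t=63, phase=(21,21,9,9) → FL=W FR=W RL=W RR=W


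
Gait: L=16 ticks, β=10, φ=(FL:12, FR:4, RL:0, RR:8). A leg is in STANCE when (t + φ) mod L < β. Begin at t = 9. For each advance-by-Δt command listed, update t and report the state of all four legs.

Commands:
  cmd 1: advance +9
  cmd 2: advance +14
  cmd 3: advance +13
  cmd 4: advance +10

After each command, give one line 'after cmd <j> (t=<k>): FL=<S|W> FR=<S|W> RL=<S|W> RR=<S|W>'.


after cmd 1 (t=18): FL=W FR=S RL=S RR=W
after cmd 2 (t=32): FL=W FR=S RL=S RR=S
after cmd 3 (t=45): FL=S FR=S RL=W RR=S
after cmd 4 (t=55): FL=S FR=W RL=S RR=W

start t=9: FL=S FR=W RL=S RR=S
cmd 1: advance +9 → t=18, phase=(14,6,2,10) → FL=W FR=S RL=S RR=W
cmd 2: advance +14 → t=32, phase=(12,4,0,8) → FL=W FR=S RL=S RR=S
cmd 3: advance +13 → t=45, phase=(9,1,13,5) → FL=S FR=S RL=W RR=S
cmd 4: advance +10 → t=55, phase=(3,11,7,15) → FL=S FR=W RL=S RR=W


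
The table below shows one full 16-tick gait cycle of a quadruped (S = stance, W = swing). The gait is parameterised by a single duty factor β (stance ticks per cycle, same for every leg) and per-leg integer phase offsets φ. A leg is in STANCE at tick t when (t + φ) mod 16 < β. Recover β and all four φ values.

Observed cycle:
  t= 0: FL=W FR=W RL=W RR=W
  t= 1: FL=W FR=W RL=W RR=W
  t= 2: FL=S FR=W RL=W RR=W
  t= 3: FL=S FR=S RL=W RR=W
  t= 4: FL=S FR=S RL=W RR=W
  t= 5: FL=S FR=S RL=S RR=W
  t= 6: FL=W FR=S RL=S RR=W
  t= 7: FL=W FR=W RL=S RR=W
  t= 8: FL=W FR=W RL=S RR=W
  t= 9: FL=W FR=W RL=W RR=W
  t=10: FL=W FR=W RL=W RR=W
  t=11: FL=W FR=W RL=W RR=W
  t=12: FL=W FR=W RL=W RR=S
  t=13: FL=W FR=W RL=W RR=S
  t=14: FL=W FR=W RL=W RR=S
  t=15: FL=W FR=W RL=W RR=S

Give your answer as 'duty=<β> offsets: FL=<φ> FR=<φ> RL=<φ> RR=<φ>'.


duty β = stance ticks per leg = 4
FL: stance ticks = 4; W→S at t=2 → φ=14
FR: stance ticks = 4; W→S at t=3 → φ=13
RL: stance ticks = 4; W→S at t=5 → φ=11
RR: stance ticks = 4; W→S at t=12 → φ=4

duty=4 offsets: FL=14 FR=13 RL=11 RR=4
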